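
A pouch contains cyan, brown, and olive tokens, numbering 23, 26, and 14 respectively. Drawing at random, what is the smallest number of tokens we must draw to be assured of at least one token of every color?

The hardest color to obtain is olive: we could draw every other token first — 63 − 14 = 49 tokens — without a single olive one.
The next draw must be olive, so 49 + 1 = 50.

50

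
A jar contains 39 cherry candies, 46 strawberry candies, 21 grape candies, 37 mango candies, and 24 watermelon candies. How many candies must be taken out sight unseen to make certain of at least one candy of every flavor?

The hardest flavor to obtain is grape: we could draw every other candy first — 167 − 21 = 146 candies — without a single grape one.
The next draw must be grape, so 146 + 1 = 147.

147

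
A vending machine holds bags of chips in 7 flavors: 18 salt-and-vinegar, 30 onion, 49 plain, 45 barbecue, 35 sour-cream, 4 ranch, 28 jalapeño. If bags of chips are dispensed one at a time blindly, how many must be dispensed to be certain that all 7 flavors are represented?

The hardest flavor to obtain is ranch: we could draw every other bag of chips first — 209 − 4 = 205 bags of chips — without a single ranch one.
The next draw must be ranch, so 205 + 1 = 206.

206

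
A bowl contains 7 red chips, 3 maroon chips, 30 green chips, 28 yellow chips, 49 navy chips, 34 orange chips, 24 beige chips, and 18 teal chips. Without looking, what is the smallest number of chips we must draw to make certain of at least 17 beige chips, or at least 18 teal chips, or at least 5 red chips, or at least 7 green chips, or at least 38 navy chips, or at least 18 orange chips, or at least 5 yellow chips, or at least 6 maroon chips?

Each of the 8 colors has its own threshold; avoid all of them simultaneously.
The worst case stops just short of every target: 4 red, all 3 maroon, 6 green, 4 yellow, 37 navy, 17 orange, 16 beige, 17 teal — 4 + 3 + 6 + 4 + 37 + 17 + 16 + 17 = 104 chips.
One more chip must push some color to its target, so 104 + 1 = 105.

105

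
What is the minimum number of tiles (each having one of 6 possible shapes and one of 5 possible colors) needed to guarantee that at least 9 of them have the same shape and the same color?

241

There are 6 × 5 = 30 (shape, color) combinations acting as pigeonholes.
With 30 × 8 = 240 tiles we could place exactly 8 in each, with no (shape, color) pair reaching 9.
One more forces some (shape, color) pair to hold 9, so 240 + 1 = 241.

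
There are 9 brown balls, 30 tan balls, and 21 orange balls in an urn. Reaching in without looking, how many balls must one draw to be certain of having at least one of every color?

The hardest color to obtain is brown: we could draw every other ball first — 60 − 9 = 51 balls — without a single brown one.
The next draw must be brown, so 51 + 1 = 52.

52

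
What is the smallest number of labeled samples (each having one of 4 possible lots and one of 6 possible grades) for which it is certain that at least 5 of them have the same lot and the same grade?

There are 4 × 6 = 24 (lot, grade) combinations acting as pigeonholes.
With 24 × 4 = 96 labeled samples we could place exactly 4 in each, with no (lot, grade) pair reaching 5.
One more forces some (lot, grade) pair to hold 5, so 96 + 1 = 97.

97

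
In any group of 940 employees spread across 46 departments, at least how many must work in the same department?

21

The 940 employees fall into 46 departments.
If each of the 46 departments held at most 20, the total would be at most 46 × 20 = 920 < 940, a contradiction.
So at least one holds ⌈940/46⌉ = 21.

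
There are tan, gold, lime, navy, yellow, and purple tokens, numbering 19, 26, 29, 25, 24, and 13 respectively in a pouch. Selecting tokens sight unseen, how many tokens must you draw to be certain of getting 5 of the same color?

25

Treat the 6 colors as pigeonholes.
The worst case takes 4 tokens of each color without reaching 5 of any: 6 × 4 = 24.
The next token must bring some color to 5, so 24 + 1 = 25.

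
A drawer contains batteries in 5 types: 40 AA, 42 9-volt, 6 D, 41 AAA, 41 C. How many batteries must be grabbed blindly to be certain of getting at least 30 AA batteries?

The worst case draws every non-AA battery first: 42 + 6 + 41 + 41 = 130.
The next 30 draws are then forced to be AA, giving 130 + 30 = 160.

160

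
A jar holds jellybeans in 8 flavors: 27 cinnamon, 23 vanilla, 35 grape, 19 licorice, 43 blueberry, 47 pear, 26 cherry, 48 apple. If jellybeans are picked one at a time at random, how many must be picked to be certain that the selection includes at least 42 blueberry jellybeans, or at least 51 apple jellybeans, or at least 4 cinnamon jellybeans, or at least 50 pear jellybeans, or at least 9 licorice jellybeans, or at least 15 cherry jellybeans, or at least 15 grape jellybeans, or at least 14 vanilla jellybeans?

The worst case stops just short of every target: 3 cinnamon, 13 vanilla, 14 grape, 8 licorice, 41 blueberry, all 47 pear, 14 cherry, all 48 apple — 3 + 13 + 14 + 8 + 41 + 47 + 14 + 48 = 188 jellybeans.
One more jellybean must push some flavor to its target, so 188 + 1 = 189.

189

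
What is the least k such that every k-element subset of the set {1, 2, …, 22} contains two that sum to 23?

12

Partition {1, …, 22} into 11 pairs: {1,22}, {2,21}, …, {11,12}.
Choosing 11 integers — say the integers 1 through 11 — takes one from each pair and avoids the property.
Choosing 12 forces two into the same pair by pigeonhole, and those sum to 23. So 12.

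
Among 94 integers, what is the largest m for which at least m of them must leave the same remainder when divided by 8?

12

The 94 integers fall into 8 residue classes modulo 8.
If each of the 8 residue classes modulo 8 held at most 11, the total would be at most 8 × 11 = 88 < 94, a contradiction.
So at least one holds ⌈94/8⌉ = 12.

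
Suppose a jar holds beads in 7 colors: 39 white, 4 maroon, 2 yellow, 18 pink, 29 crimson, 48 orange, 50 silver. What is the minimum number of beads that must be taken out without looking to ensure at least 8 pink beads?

180

The worst case draws every non-pink bead first: 39 + 4 + 2 + 29 + 48 + 50 = 172.
The next 8 draws are then forced to be pink, giving 172 + 8 = 180.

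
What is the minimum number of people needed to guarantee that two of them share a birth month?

There are 12 months of the year acting as pigeonholes.
With 12 people we could place one in each, avoiding any repeat.
One more forces some class to hold 2, so 12 + 1 = 13.

13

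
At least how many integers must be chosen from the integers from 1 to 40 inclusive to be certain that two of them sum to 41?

21

Partition {1, …, 40} into 20 pairs: {1,40}, {2,39}, …, {20,21}.
Choosing 20 integers — say the integers 1 through 20 — takes one from each pair and avoids the property.
Choosing 21 forces two into the same pair by pigeonhole, and those sum to 41. So 21.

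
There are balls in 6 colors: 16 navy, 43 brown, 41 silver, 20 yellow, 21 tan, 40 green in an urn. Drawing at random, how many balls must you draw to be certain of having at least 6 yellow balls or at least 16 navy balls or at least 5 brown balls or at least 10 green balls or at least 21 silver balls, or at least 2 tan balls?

55

The worst case stops just short of every target: 15 navy, 4 brown, 20 silver, 5 yellow, 1 tan, 9 green — 15 + 4 + 20 + 5 + 1 + 9 = 54 balls.
One more ball must push some color to its target, so 54 + 1 = 55.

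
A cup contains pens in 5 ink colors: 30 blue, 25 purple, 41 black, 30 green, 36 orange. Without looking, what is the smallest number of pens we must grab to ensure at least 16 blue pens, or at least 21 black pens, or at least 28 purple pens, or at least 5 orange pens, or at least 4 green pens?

The worst case stops just short of every target: 15 blue, all 25 purple, 20 black, 3 green, 4 orange — 15 + 25 + 20 + 3 + 4 = 67 pens.
One more pen must push some ink color to its target, so 67 + 1 = 68.

68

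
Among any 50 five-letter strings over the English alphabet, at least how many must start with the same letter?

There are 26 possible first letters, which serve as the pigeonholes.
If each of the 26 possible first letters held at most 1, the total would be at most 26 × 1 = 26 < 50, a contradiction.
So at least one holds ⌈50/26⌉ = 2.

2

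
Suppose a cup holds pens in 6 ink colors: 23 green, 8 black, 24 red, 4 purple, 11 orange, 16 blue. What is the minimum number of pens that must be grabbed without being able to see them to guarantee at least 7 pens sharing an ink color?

Treat the 6 ink colors as pigeonholes.
In the worst case we take at most 6 of each ink color, but all 4 purple (fewer than 6), giving 6 + 6 + 6 + 4 + 6 + 6 = 34.
One more pen then forces some ink color to 7, so 34 + 1 = 35.

35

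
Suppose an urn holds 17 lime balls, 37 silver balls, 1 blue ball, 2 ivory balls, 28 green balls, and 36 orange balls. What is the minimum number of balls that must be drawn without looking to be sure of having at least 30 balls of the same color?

Treat the 6 colors as pigeonholes.
In the worst case we take at most 29 of each color, but all 17 lime, all 1 blue, all 2 ivory, and all 28 green (fewer than 29), giving 17 + 29 + 1 + 2 + 28 + 29 = 106.
One more ball then forces some color to 30, so 106 + 1 = 107.

107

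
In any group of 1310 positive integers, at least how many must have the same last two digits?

The 1310 positive integers fall into 100 possible two-digit endings.
If each of the 100 possible two-digit endings held at most 13, the total would be at most 100 × 13 = 1300 < 1310, a contradiction.
So at least one holds ⌈1310/100⌉ = 14.

14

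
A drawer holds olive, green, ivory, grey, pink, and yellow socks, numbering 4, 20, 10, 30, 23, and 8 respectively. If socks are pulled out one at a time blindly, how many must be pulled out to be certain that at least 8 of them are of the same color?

40

In the worst case we take at most 7 of each color, but all 4 olive (fewer than 7), giving 4 + 7 + 7 + 7 + 7 + 7 = 39.
One more sock then forces some color to 8, so 39 + 1 = 40.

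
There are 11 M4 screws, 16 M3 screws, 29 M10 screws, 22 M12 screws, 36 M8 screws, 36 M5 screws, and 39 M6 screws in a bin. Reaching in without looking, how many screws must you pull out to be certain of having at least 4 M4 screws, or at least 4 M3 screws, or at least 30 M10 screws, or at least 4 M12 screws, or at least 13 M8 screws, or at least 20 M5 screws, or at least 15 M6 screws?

84

The worst case stops just short of every target: 3 M4, 3 M3, 29 M10, 3 M12, 12 M8, 19 M5, 14 M6 — 3 + 3 + 29 + 3 + 12 + 19 + 14 = 83 screws.
One more screw must push some size to its target, so 83 + 1 = 84.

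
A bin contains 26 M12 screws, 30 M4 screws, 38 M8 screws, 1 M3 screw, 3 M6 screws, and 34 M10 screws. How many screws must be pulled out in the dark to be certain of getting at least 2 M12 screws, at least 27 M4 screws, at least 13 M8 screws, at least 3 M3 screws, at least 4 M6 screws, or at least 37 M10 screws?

The worst case stops just short of every target: 1 M12, 26 M4, 12 M8, all 1 M3, 3 M6, all 34 M10 — 1 + 26 + 12 + 1 + 3 + 34 = 77 screws.
One more screw must push some size to its target, so 77 + 1 = 78.

78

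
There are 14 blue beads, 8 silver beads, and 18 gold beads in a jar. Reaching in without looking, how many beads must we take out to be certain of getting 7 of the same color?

The worst case takes 6 beads of each color without reaching 7 of any: 3 × 6 = 18.
The next bead must bring some color to 7, so 18 + 1 = 19.

19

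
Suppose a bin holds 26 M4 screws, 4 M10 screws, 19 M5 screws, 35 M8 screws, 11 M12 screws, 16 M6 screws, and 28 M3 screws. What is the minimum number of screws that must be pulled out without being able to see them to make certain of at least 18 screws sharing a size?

100

Treat the 7 sizes as pigeonholes.
In the worst case we take at most 17 of each size, but all 4 M10, all 11 M12, and all 16 M6 (fewer than 17), giving 17 + 4 + 17 + 17 + 11 + 16 + 17 = 99.
One more screw then forces some size to 18, so 99 + 1 = 100.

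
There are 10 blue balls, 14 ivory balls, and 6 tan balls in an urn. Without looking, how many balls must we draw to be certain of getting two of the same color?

Treat the 3 colors as pigeonholes.
The worst case takes 1 ball of each color without reaching 2 of any: 3 × 1 = 3.
The next ball must bring some color to 2, so 3 + 1 = 4.

4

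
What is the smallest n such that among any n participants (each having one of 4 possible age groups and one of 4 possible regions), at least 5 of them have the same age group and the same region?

There are 4 × 4 = 16 (age group, region) combinations acting as pigeonholes.
With 16 × 4 = 64 participants we could place exactly 4 in each, with no (age group, region) pair reaching 5.
One more forces some (age group, region) pair to hold 5, so 64 + 1 = 65.

65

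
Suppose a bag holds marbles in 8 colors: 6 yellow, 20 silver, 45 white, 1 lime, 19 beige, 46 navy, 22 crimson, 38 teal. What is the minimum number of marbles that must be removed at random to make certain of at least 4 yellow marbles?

The worst case draws every non-yellow marble first: 20 + 45 + 1 + 19 + 46 + 22 + 38 = 191.
The next 4 draws are then forced to be yellow, giving 191 + 4 = 195.

195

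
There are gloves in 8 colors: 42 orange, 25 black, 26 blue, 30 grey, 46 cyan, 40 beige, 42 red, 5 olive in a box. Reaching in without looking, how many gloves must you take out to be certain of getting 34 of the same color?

219

In the worst case we take at most 33 of each color, but all 25 black, all 26 blue, all 30 grey, and all 5 olive (fewer than 33), giving 33 + 25 + 26 + 30 + 33 + 33 + 33 + 5 = 218.
One more glove then forces some color to 34, so 218 + 1 = 219.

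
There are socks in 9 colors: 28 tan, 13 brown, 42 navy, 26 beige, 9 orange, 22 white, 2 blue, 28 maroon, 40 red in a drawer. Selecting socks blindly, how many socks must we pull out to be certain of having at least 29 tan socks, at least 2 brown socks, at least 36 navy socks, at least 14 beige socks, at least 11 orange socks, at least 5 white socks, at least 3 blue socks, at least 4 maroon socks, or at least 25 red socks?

120

The worst case stops just short of every target: 28 tan, 1 brown, 35 navy, 13 beige, all 9 orange, 4 white, 2 blue, 3 maroon, 24 red — 28 + 1 + 35 + 13 + 9 + 4 + 2 + 3 + 24 = 119 socks.
One more sock must push some color to its target, so 119 + 1 = 120.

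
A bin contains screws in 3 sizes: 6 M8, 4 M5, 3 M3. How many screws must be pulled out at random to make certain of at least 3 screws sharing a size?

The worst case takes 2 screws of each size without reaching 3 of any: 3 × 2 = 6.
The next screw must bring some size to 3, so 6 + 1 = 7.

7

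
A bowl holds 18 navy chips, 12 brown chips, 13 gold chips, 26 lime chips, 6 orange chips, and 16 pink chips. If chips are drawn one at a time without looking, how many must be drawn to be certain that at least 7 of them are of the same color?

37

Treat the 6 colors as pigeonholes.
The worst case takes 6 chips of each color without reaching 7 of any: 6 × 6 = 36.
The next chip must bring some color to 7, so 36 + 1 = 37.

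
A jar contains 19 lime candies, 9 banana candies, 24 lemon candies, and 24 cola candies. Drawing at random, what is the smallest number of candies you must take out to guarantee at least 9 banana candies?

76

To avoid banana candies as long as possible, exhaust the other 3 flavors first.
The worst case draws every non-banana candy first: 19 + 24 + 24 = 67.
The next 9 draws are then forced to be banana, giving 67 + 9 = 76.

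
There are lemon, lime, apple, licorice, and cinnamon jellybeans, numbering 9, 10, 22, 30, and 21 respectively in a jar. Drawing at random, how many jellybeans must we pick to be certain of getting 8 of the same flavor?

36

The worst case takes 7 jellybeans of each flavor without reaching 8 of any: 5 × 7 = 35.
The next jellybean must bring some flavor to 8, so 35 + 1 = 36.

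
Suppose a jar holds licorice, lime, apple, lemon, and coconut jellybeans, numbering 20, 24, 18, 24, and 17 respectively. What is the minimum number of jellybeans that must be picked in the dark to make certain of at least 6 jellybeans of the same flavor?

The worst case takes 5 jellybeans of each flavor without reaching 6 of any: 5 × 5 = 25.
The next jellybean must bring some flavor to 6, so 25 + 1 = 26.

26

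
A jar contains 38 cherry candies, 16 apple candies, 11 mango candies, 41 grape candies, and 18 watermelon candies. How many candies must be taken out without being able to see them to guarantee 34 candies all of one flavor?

Treat the 5 flavors as pigeonholes.
In the worst case we take at most 33 of each flavor, but all 16 apple, all 11 mango, and all 18 watermelon (fewer than 33), giving 33 + 16 + 11 + 33 + 18 = 111.
One more candy then forces some flavor to 34, so 111 + 1 = 112.

112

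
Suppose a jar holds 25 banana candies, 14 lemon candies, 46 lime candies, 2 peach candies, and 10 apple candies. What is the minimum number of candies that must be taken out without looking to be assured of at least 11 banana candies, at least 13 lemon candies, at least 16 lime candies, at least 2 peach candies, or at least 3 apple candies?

Each of the 5 flavors has its own threshold; avoid all of them simultaneously.
The worst case stops just short of every target: 10 banana, 12 lemon, 15 lime, 1 peach, 2 apple — 10 + 12 + 15 + 1 + 2 = 40 candies.
One more candy must push some flavor to its target, so 40 + 1 = 41.

41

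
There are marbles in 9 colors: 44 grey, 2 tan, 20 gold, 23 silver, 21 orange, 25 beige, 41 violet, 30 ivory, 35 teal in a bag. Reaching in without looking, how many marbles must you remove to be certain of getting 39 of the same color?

233

In the worst case we take at most 38 of each color, but all 2 tan, all 20 gold, all 23 silver, all 21 orange, all 25 beige, all 30 ivory, and all 35 teal (fewer than 38), giving 38 + 2 + 20 + 23 + 21 + 25 + 38 + 30 + 35 = 232.
One more marble then forces some color to 39, so 232 + 1 = 233.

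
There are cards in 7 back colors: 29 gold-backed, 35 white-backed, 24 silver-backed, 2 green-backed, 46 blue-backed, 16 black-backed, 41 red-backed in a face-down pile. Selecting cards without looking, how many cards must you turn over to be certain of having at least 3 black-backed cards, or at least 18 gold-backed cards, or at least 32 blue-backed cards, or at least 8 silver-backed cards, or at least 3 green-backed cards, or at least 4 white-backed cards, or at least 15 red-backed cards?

The worst case stops just short of every target: 17 gold-backed, 3 white-backed, 7 silver-backed, 2 green-backed, 31 blue-backed, 2 black-backed, 14 red-backed — 17 + 3 + 7 + 2 + 31 + 2 + 14 = 76 cards.
One more card must push some back color to its target, so 76 + 1 = 77.

77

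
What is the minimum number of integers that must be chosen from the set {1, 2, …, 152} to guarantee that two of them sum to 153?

77

Partition {1, …, 152} into 76 pairs: {1,152}, {2,151}, …, {76,77}.
Choosing 76 integers — say the integers 1 through 76 — takes one from each pair and avoids the property.
Choosing 77 forces two into the same pair by pigeonhole, and those sum to 153. So 77.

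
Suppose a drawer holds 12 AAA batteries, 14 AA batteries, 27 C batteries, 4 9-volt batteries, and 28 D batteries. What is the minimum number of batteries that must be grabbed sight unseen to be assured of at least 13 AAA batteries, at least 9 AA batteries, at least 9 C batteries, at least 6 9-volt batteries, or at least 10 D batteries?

42

Each of the 5 types has its own threshold; avoid all of them simultaneously.
The worst case stops just short of every target: 12 AAA, 8 AA, 8 C, all 4 9-volt, 9 D — 12 + 8 + 8 + 4 + 9 = 41 batteries.
One more battery must push some type to its target, so 41 + 1 = 42.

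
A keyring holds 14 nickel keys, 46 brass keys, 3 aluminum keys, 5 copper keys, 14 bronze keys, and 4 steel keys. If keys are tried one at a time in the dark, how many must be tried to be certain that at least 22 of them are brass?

62

The worst case draws every non-brass key first: 14 + 3 + 5 + 14 + 4 = 40.
The next 22 draws are then forced to be brass, giving 40 + 22 = 62.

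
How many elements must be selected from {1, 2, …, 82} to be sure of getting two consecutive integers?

Partition {1, …, 82} into 41 pairs: {1,2}, {3,4}, …, {81,82}.
Choosing 41 integers — say the 41 even numbers 2, 4, …, 82 — takes one from each pair and avoids the property.
Choosing 42 forces two into the same pair by pigeonhole, and those are consecutive. So 42.

42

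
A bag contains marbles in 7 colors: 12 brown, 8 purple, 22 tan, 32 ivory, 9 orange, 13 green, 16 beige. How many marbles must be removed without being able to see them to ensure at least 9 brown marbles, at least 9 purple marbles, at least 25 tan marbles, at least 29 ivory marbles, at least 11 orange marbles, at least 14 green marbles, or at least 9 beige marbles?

97

The worst case stops just short of every target: 8 brown, 8 purple, all 22 tan, 28 ivory, all 9 orange, 13 green, 8 beige — 8 + 8 + 22 + 28 + 9 + 13 + 8 = 96 marbles.
One more marble must push some color to its target, so 96 + 1 = 97.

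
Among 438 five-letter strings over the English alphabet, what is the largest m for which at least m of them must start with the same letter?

17

The 438 five-letter strings over the English alphabet fall into 26 possible first letters.
If each of the 26 possible first letters held at most 16, the total would be at most 26 × 16 = 416 < 438, a contradiction.
So at least one holds ⌈438/26⌉ = 17.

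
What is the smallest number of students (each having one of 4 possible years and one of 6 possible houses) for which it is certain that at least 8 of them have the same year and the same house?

169

There are 4 × 6 = 24 (year, house) combinations acting as pigeonholes.
With 24 × 7 = 168 students we could place exactly 7 in each, with no (year, house) pair reaching 8.
One more forces some (year, house) pair to hold 8, so 168 + 1 = 169.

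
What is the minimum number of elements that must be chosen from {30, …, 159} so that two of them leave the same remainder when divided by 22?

Group the integers by remainder mod 22; there are 22 residue classes, each nonempty in this range.
Choosing one from each class (22 integers) avoids any shared remainder.
One more choice must repeat a class, so two differ by a multiple of 22. Hence 22 + 1 = 23.

23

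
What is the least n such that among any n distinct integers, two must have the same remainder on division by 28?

29

Two integers differ by a multiple of 28 exactly when they share a remainder mod 28.
There are 28 residue classes mod 28, so 28 integers can all lie in distinct classes.
One more integer must repeat a residue, giving a difference divisible by 28. So n = 28 + 1 = 29.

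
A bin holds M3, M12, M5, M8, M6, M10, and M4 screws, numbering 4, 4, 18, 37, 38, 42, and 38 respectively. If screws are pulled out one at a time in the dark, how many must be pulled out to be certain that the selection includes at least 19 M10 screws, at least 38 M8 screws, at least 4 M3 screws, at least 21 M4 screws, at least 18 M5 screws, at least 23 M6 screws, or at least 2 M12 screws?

119

The worst case stops just short of every target: 3 M3, 1 M12, 17 M5, 37 M8, 22 M6, 18 M10, 20 M4 — 3 + 1 + 17 + 37 + 22 + 18 + 20 = 118 screws.
One more screw must push some size to its target, so 118 + 1 = 119.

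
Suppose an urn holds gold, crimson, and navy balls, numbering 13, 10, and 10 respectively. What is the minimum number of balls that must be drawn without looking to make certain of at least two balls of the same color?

4

The worst case takes 1 ball of each color without reaching 2 of any: 3 × 1 = 3.
The next ball must bring some color to 2, so 3 + 1 = 4.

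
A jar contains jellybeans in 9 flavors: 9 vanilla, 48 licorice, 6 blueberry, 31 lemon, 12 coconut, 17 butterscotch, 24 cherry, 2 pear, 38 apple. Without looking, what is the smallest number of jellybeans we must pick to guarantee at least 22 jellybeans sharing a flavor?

131

In the worst case we take at most 21 of each flavor, but all 9 vanilla, all 6 blueberry, all 12 coconut, all 17 butterscotch, and all 2 pear (fewer than 21), giving 9 + 21 + 6 + 21 + 12 + 17 + 21 + 2 + 21 = 130.
One more jellybean then forces some flavor to 22, so 130 + 1 = 131.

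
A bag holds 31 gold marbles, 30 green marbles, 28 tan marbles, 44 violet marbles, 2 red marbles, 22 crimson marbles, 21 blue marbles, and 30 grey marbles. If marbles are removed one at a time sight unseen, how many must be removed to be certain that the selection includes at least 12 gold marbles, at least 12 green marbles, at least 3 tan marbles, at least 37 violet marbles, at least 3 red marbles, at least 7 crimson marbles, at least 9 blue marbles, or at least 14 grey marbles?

The worst case stops just short of every target: 11 gold, 11 green, 2 tan, 36 violet, 2 red, 6 crimson, 8 blue, 13 grey — 11 + 11 + 2 + 36 + 2 + 6 + 8 + 13 = 89 marbles.
One more marble must push some color to its target, so 89 + 1 = 90.

90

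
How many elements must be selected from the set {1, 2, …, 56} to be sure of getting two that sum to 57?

29

Partition {1, …, 56} into 28 pairs: {1,56}, {2,55}, …, {28,29}.
Choosing 28 integers — say the integers 1 through 28 — takes one from each pair and avoids the property.
Choosing 29 forces two into the same pair by pigeonhole, and those sum to 57. So 29.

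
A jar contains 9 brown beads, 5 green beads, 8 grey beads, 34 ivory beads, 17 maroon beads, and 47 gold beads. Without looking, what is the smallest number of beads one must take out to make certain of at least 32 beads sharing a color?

In the worst case we take at most 31 of each color, but all 9 brown, all 5 green, all 8 grey, and all 17 maroon (fewer than 31), giving 9 + 5 + 8 + 31 + 17 + 31 = 101.
One more bead then forces some color to 32, so 101 + 1 = 102.

102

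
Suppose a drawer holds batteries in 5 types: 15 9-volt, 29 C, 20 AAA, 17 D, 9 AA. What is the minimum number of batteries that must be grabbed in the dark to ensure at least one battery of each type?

82

The hardest type to obtain is AA: we could draw every other battery first — 90 − 9 = 81 batteries — without a single AA one.
The next draw must be AA, so 81 + 1 = 82.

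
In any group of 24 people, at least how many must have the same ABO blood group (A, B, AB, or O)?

6

There are 4 ABO blood groups, which serve as the pigeonholes.
If each of the 4 ABO blood groups held at most 5, the total would be at most 4 × 5 = 20 < 24, a contradiction.
So at least one holds ⌈24/4⌉ = 6.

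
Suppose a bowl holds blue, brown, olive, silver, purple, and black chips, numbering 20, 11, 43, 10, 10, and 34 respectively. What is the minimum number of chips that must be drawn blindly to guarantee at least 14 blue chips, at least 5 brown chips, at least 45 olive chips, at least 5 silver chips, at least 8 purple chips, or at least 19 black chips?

The worst case stops just short of every target: 13 blue, 4 brown, all 43 olive, 4 silver, 7 purple, 18 black — 13 + 4 + 43 + 4 + 7 + 18 = 89 chips.
One more chip must push some color to its target, so 89 + 1 = 90.

90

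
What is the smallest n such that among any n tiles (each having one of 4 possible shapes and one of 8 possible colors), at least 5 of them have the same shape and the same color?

There are 4 × 8 = 32 (shape, color) combinations acting as pigeonholes.
With 32 × 4 = 128 tiles we could place exactly 4 in each, with no (shape, color) pair reaching 5.
One more forces some (shape, color) pair to hold 5, so 128 + 1 = 129.

129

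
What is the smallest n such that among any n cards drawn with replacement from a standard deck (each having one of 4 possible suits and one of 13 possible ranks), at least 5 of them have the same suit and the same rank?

209

There are 4 × 13 = 52 (suit, rank) combinations acting as pigeonholes.
With 52 × 4 = 208 cards drawn with replacement from a standard deck we could place exactly 4 in each, with no (suit, rank) pair reaching 5.
One more forces some (suit, rank) pair to hold 5, so 208 + 1 = 209.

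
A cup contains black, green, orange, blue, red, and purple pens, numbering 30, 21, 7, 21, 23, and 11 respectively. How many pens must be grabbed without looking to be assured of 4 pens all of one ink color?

Treat the 6 ink colors as pigeonholes.
The worst case takes 3 pens of each ink color without reaching 4 of any: 6 × 3 = 18.
The next pen must bring some ink color to 4, so 18 + 1 = 19.

19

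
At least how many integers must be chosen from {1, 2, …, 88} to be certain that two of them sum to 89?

Partition {1, …, 88} into 44 pairs: {1,88}, {2,87}, …, {44,45}.
Choosing 44 integers — say the integers 1 through 44 — takes one from each pair and avoids the property.
Choosing 45 forces two into the same pair by pigeonhole, and those sum to 89. So 45.

45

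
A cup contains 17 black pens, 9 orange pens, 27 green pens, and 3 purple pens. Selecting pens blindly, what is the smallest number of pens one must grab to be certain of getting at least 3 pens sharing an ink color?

The worst case takes 2 pens of each ink color without reaching 3 of any: 4 × 2 = 8.
The next pen must bring some ink color to 3, so 8 + 1 = 9.

9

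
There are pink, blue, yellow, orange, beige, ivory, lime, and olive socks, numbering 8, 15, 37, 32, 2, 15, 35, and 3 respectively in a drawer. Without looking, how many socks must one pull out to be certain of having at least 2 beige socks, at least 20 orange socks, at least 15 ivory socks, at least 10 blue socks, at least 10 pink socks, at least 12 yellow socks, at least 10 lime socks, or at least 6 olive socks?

75

The worst case stops just short of every target: all 8 pink, 9 blue, 11 yellow, 19 orange, 1 beige, 14 ivory, 9 lime, all 3 olive — 8 + 9 + 11 + 19 + 1 + 14 + 9 + 3 = 74 socks.
One more sock must push some color to its target, so 74 + 1 = 75.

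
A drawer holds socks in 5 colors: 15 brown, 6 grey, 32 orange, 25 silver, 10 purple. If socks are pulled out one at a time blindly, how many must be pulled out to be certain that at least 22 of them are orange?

78

The worst case draws every non-orange sock first: 15 + 6 + 25 + 10 = 56.
The next 22 draws are then forced to be orange, giving 56 + 22 = 78.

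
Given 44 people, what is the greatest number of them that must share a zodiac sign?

There are 12 zodiac signs, which serve as the pigeonholes.
If each of the 12 zodiac signs held at most 3, the total would be at most 12 × 3 = 36 < 44, a contradiction.
So at least one holds ⌈44/12⌉ = 4.

4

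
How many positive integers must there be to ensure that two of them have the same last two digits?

101

There are 100 possible two-digit endings acting as pigeonholes.
With 100 positive integers we could place one in each, avoiding any repeat.
One more forces some class to hold 2, so 100 + 1 = 101.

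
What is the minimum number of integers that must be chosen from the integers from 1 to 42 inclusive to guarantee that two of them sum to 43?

22

Partition {1, …, 42} into 21 pairs: {1,42}, {2,41}, …, {21,22}.
Choosing 21 integers — say the integers 1 through 21 — takes one from each pair and avoids the property.
Choosing 22 forces two into the same pair by pigeonhole, and those sum to 43. So 22.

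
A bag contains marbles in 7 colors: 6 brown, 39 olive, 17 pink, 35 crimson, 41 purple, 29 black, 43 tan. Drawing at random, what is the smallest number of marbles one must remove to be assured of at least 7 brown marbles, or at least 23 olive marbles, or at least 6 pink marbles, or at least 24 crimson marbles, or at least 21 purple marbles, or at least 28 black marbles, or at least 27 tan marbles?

130

The worst case stops just short of every target: 6 brown, 22 olive, 5 pink, 23 crimson, 20 purple, 27 black, 26 tan — 6 + 22 + 5 + 23 + 20 + 27 + 26 = 129 marbles.
One more marble must push some color to its target, so 129 + 1 = 130.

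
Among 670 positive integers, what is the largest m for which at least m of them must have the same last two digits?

7

The 670 positive integers fall into 100 possible two-digit endings.
If each of the 100 possible two-digit endings held at most 6, the total would be at most 100 × 6 = 600 < 670, a contradiction.
So at least one holds ⌈670/100⌉ = 7.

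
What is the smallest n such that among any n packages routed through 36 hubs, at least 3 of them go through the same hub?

73

There are 36 hubs acting as pigeonholes.
With 36 × 2 = 72 packages we could place exactly 2 in each, with no class reaching 3.
One more forces some class to hold 3, so 72 + 1 = 73.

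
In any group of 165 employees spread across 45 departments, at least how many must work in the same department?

If each of the 45 departments held at most 3, the total would be at most 45 × 3 = 135 < 165, a contradiction.
So at least one holds ⌈165/45⌉ = 4.

4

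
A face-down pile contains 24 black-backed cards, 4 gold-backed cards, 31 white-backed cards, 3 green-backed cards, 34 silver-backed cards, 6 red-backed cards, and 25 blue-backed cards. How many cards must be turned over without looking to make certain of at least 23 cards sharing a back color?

102

Treat the 7 back colors as pigeonholes.
In the worst case we take at most 22 of each back color, but all 4 gold-backed, all 3 green-backed, and all 6 red-backed (fewer than 22), giving 22 + 4 + 22 + 3 + 22 + 6 + 22 = 101.
One more card then forces some back color to 23, so 101 + 1 = 102.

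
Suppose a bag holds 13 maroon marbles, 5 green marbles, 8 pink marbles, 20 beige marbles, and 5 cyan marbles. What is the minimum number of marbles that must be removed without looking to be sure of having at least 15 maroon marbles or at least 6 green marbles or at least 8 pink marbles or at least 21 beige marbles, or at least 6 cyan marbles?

The worst case stops just short of every target: all 13 maroon, 5 green, 7 pink, 20 beige, 5 cyan — 13 + 5 + 7 + 20 + 5 = 50 marbles.
One more marble must push some color to its target, so 50 + 1 = 51.

51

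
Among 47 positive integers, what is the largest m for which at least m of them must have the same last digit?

There are 10 possible last digits, which serve as the pigeonholes.
If each of the 10 possible last digits held at most 4, the total would be at most 10 × 4 = 40 < 47, a contradiction.
So at least one holds ⌈47/10⌉ = 5.

5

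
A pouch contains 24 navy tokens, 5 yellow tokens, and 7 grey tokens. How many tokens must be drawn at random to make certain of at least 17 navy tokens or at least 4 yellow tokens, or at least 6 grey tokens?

The worst case stops just short of every target: 16 navy, 3 yellow, 5 grey — 16 + 3 + 5 = 24 tokens.
One more token must push some color to its target, so 24 + 1 = 25.

25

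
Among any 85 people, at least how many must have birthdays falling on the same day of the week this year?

13

The 85 people fall into 7 days of the week.
If each of the 7 days of the week held at most 12, the total would be at most 7 × 12 = 84 < 85, a contradiction.
So at least one holds ⌈85/7⌉ = 13.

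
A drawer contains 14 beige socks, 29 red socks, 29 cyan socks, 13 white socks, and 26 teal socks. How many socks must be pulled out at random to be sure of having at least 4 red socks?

86

To avoid red socks as long as possible, exhaust the other 4 colors first.
The worst case draws every non-red sock first: 14 + 29 + 13 + 26 = 82.
The next 4 draws are then forced to be red, giving 82 + 4 = 86.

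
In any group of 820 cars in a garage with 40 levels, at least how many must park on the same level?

21

If each of the 40 levels held at most 20, the total would be at most 40 × 20 = 800 < 820, a contradiction.
So at least one holds ⌈820/40⌉ = 21.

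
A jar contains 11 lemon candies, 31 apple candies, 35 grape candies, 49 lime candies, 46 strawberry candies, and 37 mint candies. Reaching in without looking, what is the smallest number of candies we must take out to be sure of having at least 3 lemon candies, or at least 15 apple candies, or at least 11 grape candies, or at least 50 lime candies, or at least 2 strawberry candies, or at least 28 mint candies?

104

Each of the 6 flavors has its own threshold; avoid all of them simultaneously.
The worst case stops just short of every target: 2 lemon, 14 apple, 10 grape, 49 lime, 1 strawberry, 27 mint — 2 + 14 + 10 + 49 + 1 + 27 = 103 candies.
One more candy must push some flavor to its target, so 103 + 1 = 104.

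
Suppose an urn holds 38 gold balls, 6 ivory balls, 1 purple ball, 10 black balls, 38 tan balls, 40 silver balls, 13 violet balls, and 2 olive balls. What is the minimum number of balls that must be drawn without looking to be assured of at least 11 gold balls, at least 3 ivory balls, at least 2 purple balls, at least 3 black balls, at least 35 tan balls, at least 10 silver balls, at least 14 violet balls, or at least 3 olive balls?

The worst case stops just short of every target: 10 gold, 2 ivory, 1 purple, 2 black, 34 tan, 9 silver, 13 violet, 2 olive — 10 + 2 + 1 + 2 + 34 + 9 + 13 + 2 = 73 balls.
One more ball must push some color to its target, so 73 + 1 = 74.

74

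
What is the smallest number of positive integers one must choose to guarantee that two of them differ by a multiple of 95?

Use the pigeonhole principle on residue classes: two integers differ by a multiple of 95 exactly when they share a remainder mod 95.
There are 95 residue classes mod 95, so 95 integers can all lie in distinct classes.
One more integer must repeat a residue, giving a difference divisible by 95. So n = 95 + 1 = 96.

96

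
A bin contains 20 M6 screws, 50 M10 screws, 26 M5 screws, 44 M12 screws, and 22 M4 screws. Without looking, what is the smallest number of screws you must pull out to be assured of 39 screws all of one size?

Treat the 5 sizes as pigeonholes.
In the worst case we take at most 38 of each size, but all 20 M6, all 26 M5, and all 22 M4 (fewer than 38), giving 20 + 38 + 26 + 38 + 22 = 144.
One more screw then forces some size to 39, so 144 + 1 = 145.

145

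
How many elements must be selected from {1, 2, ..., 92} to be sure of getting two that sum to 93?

Partition {1, …, 92} into 46 pairs: {1,92}, {2,91}, …, {46,47}.
Choosing 46 integers — say the integers 1 through 46 — takes one from each pair and avoids the property.
Choosing 47 forces two into the same pair by pigeonhole, and those sum to 93. So 47.

47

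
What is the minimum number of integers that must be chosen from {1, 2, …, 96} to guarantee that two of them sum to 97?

49

Partition {1, …, 96} into 48 pairs: {1,96}, {2,95}, …, {48,49}.
Choosing 48 integers — say the integers 1 through 48 — takes one from each pair and avoids the property.
Choosing 49 forces two into the same pair by pigeonhole, and those sum to 97. So 49.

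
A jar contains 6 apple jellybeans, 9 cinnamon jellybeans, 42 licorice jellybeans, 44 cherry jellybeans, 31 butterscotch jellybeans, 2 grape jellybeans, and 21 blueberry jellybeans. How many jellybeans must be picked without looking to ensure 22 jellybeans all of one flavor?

Treat the 7 flavors as pigeonholes.
In the worst case we take at most 21 of each flavor, but all 6 apple, all 9 cinnamon, and all 2 grape (fewer than 21), giving 6 + 9 + 21 + 21 + 21 + 2 + 21 = 101.
One more jellybean then forces some flavor to 22, so 101 + 1 = 102.

102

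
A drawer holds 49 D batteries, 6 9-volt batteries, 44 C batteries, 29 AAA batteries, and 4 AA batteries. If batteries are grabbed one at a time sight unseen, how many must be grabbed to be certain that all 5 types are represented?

129

The hardest type to obtain is AA: we could draw every other battery first — 132 − 4 = 128 batteries — without a single AA one.
The next draw must be AA, so 128 + 1 = 129.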